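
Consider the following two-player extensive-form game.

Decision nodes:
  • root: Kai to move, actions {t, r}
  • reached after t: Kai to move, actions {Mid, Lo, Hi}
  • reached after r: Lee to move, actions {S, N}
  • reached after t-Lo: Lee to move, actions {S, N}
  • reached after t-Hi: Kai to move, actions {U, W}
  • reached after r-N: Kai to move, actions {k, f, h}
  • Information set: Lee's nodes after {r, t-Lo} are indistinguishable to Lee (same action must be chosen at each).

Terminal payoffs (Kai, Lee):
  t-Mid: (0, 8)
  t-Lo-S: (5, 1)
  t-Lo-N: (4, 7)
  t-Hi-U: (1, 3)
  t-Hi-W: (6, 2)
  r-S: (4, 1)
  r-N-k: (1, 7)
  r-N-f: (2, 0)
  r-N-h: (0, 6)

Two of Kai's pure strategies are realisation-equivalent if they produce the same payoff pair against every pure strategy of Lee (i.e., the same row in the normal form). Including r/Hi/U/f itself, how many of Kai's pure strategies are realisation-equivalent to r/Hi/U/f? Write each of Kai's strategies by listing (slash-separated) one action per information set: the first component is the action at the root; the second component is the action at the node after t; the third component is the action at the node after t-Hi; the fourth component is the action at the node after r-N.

6

Row for r/Hi/U/f (columns S, N): (4,1) (2,0).
Under r/Hi/U/f, Kai's choice at the node after t and at the node after t-Hi can never be reached regardless of what Lee does, so varying those choices leaves every outcome unchanged.
Holding the reachable choices fixed and varying the unreachable ones freely already gives 3 × 2 = 6 equivalent strategies.
No other strategy reproduces this row, so those 6 are the full class: r/Mid/U/f, r/Mid/W/f, r/Lo/U/f, r/Lo/W/f, r/Hi/U/f, r/Hi/W/f.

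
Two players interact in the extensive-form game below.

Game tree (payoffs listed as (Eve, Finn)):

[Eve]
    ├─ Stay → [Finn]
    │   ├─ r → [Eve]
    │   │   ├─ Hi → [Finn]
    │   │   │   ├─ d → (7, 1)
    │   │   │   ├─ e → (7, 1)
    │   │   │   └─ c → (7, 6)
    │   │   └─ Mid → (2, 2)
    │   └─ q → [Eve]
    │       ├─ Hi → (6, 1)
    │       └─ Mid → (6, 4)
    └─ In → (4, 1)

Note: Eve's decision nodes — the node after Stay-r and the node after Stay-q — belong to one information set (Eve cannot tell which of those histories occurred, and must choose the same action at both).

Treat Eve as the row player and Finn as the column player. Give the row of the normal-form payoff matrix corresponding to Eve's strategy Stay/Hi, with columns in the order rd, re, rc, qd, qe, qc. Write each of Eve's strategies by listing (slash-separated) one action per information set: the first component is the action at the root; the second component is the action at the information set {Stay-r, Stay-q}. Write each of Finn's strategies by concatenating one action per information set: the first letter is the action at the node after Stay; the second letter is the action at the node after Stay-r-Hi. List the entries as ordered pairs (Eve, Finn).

(7,1) (7,1) (7,6) (6,1) (6,1) (6,1)

vs rd: Eve plays Stay → Finn plays r at [Stay] → Eve plays Hi at [Stay-r] → Finn plays d at [Stay-r-Hi] → (7, 1)
vs re: Eve plays Stay → Finn plays r at [Stay] → Eve plays Hi at [Stay-r] → Finn plays e at [Stay-r-Hi] → (7, 1)
vs rc: Eve plays Stay → Finn plays r at [Stay] → Eve plays Hi at [Stay-r] → Finn plays c at [Stay-r-Hi] → (7, 6)
vs qd: Eve plays Stay → Finn plays q at [Stay] → Eve plays Hi at [Stay-q] → (6, 1)
vs qe: Eve plays Stay → Finn plays q at [Stay] → Eve plays Hi at [Stay-q] → (6, 1)
vs qc: Eve plays Stay → Finn plays q at [Stay] → Eve plays Hi at [Stay-q] → (6, 1)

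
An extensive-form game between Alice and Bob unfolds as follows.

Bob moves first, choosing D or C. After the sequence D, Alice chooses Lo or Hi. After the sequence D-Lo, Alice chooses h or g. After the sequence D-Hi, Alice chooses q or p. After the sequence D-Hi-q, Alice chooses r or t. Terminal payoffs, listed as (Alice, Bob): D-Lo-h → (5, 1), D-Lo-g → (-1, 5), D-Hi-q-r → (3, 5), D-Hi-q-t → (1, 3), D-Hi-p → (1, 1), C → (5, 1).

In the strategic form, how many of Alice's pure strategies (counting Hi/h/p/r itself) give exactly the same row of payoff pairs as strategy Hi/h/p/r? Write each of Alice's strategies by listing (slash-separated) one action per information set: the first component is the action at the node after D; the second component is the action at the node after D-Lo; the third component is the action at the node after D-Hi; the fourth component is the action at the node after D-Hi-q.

4

Row for Hi/h/p/r (columns D, C): (1,1) (5,1).
Under Hi/h/p/r, Alice's choice at the node after D-Lo and at the node after D-Hi-q can never be reached regardless of what Bob does, so varying those choices leaves every outcome unchanged.
Holding the reachable choices fixed and varying the unreachable ones freely already gives 2 × 2 = 4 equivalent strategies.
No other strategy reproduces this row, so those 4 are the full class: Hi/h/p/r, Hi/h/p/t, Hi/g/p/r, Hi/g/p/t.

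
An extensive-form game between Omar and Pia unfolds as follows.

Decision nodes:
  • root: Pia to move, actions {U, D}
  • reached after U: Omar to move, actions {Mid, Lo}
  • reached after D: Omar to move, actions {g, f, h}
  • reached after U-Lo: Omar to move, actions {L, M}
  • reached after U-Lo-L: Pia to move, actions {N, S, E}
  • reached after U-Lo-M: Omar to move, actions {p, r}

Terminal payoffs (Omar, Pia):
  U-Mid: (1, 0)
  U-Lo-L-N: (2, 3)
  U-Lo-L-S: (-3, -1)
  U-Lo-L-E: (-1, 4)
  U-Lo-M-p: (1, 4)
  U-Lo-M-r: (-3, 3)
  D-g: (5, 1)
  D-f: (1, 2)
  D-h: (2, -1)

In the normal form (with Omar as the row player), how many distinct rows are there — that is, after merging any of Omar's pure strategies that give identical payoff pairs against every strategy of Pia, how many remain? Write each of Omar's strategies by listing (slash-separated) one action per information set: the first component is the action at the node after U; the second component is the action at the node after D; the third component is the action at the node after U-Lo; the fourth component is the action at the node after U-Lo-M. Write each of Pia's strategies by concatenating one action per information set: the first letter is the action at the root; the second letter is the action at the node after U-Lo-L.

Omar has 24 pure strategies: Mid/g/L/p, Mid/g/L/r, Mid/g/M/p, Mid/g/M/r, Mid/f/L/p, Mid/f/L/r, Mid/f/M/p, Mid/f/M/r, Mid/h/L/p, Mid/h/L/r, Mid/h/M/p, Mid/h/M/r, Lo/g/L/p, Lo/g/L/r, Lo/g/M/p, Lo/g/M/r, Lo/f/L/p, Lo/f/L/r, Lo/f/M/p, Lo/f/M/r, Lo/h/L/p, Lo/h/L/r, Lo/h/M/p, Lo/h/M/r. Columns: UN, US, UE, DN, DS, DE.
{Mid/g/L/p, Mid/g/L/r, Mid/g/M/p, Mid/g/M/r} → row (1,0) (1,0) (1,0) (5,1) (5,1) (5,1)
{Mid/f/L/p, Mid/f/L/r, Mid/f/M/p, Mid/f/M/r} → row (1,0) (1,0) (1,0) (1,2) (1,2) (1,2)
{Mid/h/L/p, Mid/h/L/r, Mid/h/M/p, Mid/h/M/r} → row (1,0) (1,0) (1,0) (2,-1) (2,-1) (2,-1)
{Lo/g/L/p, Lo/g/L/r} → row (2,3) (-3,-1) (-1,4) (5,1) (5,1) (5,1)
{Lo/g/M/p} → row (1,4) (1,4) (1,4) (5,1) (5,1) (5,1)
{Lo/g/M/r} → row (-3,3) (-3,3) (-3,3) (5,1) (5,1) (5,1)
{Lo/f/L/p, Lo/f/L/r} → row (2,3) (-3,-1) (-1,4) (1,2) (1,2) (1,2)
{Lo/f/M/p} → row (1,4) (1,4) (1,4) (1,2) (1,2) (1,2)
{Lo/f/M/r} → row (-3,3) (-3,3) (-3,3) (1,2) (1,2) (1,2)
{Lo/h/L/p, Lo/h/L/r} → row (2,3) (-3,-1) (-1,4) (2,-1) (2,-1) (2,-1)
{Lo/h/M/p} → row (1,4) (1,4) (1,4) (2,-1) (2,-1) (2,-1)
{Lo/h/M/r} → row (-3,3) (-3,3) (-3,3) (2,-1) (2,-1) (2,-1)
That's 12 distinct rows out of 24 strategies.

12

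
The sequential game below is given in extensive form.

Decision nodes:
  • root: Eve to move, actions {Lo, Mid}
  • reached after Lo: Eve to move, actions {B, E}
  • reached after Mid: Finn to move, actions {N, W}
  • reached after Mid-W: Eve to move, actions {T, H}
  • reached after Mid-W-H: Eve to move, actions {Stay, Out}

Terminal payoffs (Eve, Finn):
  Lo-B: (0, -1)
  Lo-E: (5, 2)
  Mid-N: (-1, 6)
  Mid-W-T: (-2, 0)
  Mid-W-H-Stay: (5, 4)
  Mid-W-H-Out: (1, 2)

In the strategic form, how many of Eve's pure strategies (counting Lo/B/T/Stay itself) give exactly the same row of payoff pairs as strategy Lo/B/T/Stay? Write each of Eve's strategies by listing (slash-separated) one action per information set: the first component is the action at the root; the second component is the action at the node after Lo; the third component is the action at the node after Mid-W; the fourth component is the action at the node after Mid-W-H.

Row for Lo/B/T/Stay (columns N, W): (0,-1) (0,-1).
Under Lo/B/T/Stay, Eve's choice at the node after Mid-W and at the node after Mid-W-H can never be reached regardless of what Finn does, so varying those choices leaves every outcome unchanged.
Holding the reachable choices fixed and varying the unreachable ones freely already gives 2 × 2 = 4 equivalent strategies.
No other strategy reproduces this row, so those 4 are the full class: Lo/B/T/Stay, Lo/B/T/Out, Lo/B/H/Stay, Lo/B/H/Out.

4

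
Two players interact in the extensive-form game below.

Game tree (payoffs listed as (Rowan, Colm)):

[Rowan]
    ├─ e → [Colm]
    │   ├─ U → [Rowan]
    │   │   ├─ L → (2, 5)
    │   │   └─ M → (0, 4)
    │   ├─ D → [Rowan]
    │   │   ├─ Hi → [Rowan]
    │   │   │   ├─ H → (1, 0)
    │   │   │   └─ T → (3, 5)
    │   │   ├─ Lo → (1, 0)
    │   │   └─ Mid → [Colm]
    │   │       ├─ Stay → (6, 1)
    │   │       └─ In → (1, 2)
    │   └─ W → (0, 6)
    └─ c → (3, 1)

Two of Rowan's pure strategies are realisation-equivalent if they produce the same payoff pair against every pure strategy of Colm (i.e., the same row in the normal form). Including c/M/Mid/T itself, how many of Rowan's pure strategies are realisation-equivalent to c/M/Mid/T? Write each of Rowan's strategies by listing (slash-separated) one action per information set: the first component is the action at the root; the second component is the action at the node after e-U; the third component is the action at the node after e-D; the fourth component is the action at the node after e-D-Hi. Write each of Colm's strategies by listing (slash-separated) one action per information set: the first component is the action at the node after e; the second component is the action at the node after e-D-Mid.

Row for c/M/Mid/T (columns U/Stay, U/In, D/Stay, D/In, W/Stay, W/In): (3,1) (3,1) (3,1) (3,1) (3,1) (3,1).
Under c/M/Mid/T, Rowan's choice at the node after e-U and at the node after e-D and at the node after e-D-Hi can never be reached regardless of what Colm does, so varying those choices leaves every outcome unchanged.
Holding the reachable choices fixed and varying the unreachable ones freely already gives 2 × 3 × 2 = 12 equivalent strategies.
No other strategy reproduces this row, so those 12 are the full class: c/L/Hi/H, c/L/Hi/T, c/L/Lo/H, c/L/Lo/T, c/L/Mid/H, c/L/Mid/T, c/M/Hi/H, c/M/Hi/T, c/M/Lo/H, c/M/Lo/T, c/M/Mid/H, c/M/Mid/T.

12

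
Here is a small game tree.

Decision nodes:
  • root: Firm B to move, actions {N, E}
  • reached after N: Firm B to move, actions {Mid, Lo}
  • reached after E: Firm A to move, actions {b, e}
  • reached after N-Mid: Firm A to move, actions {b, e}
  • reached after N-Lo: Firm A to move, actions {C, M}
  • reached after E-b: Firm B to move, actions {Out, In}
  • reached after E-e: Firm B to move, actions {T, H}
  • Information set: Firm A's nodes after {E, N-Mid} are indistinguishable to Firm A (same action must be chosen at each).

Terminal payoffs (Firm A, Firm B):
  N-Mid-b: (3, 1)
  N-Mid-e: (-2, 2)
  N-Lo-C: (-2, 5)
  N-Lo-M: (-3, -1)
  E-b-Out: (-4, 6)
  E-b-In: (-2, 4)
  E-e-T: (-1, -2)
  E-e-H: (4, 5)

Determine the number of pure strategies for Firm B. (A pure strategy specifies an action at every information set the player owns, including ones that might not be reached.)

Firm B owns the root with actions {N, E} — two choices.
Firm B owns the node after N with actions {Mid, Lo} — two choices.
Firm B owns the node after E-b with actions {Out, In} — two choices.
Firm B owns the node after E-e with actions {T, H} — two choices.
A pure strategy fixes one action at each information set independently, so the count is the product 2 × 2 × 2 × 2 = 16.
(For reference, Firm A has 4 pure strategies, giving a 16×4 normal-form matrix.)

16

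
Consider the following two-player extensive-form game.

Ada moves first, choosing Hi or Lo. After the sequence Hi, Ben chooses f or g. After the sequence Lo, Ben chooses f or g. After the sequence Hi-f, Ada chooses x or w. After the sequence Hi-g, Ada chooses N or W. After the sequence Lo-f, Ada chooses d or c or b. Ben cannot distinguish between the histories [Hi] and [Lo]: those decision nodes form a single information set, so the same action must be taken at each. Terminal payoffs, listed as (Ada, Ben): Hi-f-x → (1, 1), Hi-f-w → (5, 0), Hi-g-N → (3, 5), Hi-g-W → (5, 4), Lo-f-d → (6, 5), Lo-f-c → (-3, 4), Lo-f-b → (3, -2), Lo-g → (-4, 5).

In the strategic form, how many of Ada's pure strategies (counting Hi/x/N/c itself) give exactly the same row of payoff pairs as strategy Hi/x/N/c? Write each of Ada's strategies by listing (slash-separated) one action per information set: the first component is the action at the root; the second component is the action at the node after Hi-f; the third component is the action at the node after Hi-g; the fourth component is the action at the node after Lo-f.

Row for Hi/x/N/c (columns f, g): (1,1) (3,5).
Under Hi/x/N/c, Ada's choice at the node after Lo-f can never be reached regardless of what Ben does, so varying those choices leaves every outcome unchanged.
Holding the reachable choices fixed and varying the unreachable one freely already gives 3 equivalent strategies.
No other strategy reproduces this row, so those 3 are the full class: Hi/x/N/d, Hi/x/N/c, Hi/x/N/b.

3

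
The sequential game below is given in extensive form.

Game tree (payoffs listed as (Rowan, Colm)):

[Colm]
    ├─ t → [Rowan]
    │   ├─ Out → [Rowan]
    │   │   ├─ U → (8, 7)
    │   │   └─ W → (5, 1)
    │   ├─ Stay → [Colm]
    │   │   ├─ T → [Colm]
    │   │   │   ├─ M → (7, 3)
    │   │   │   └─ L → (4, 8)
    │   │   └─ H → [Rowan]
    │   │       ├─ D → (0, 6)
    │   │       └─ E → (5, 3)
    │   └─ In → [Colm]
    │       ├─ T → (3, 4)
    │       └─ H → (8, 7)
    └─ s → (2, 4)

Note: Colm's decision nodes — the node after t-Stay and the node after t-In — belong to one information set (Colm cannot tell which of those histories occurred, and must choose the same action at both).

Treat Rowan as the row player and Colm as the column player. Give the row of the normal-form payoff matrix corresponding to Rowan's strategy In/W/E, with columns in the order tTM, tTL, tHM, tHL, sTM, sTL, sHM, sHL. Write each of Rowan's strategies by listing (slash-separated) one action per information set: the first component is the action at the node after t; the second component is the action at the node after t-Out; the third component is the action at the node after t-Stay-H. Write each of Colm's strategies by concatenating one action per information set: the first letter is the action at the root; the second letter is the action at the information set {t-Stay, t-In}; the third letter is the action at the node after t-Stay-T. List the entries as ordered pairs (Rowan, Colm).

vs tTM: Colm plays t → Rowan plays In at [t] → Colm plays T at [t-In] → (3, 4)
vs tTL: Colm plays t → Rowan plays In at [t] → Colm plays T at [t-In] → (3, 4)
vs tHM: Colm plays t → Rowan plays In at [t] → Colm plays H at [t-In] → (8, 7)
vs tHL: Colm plays t → Rowan plays In at [t] → Colm plays H at [t-In] → (8, 7)
vs sTM: Colm plays s → (2, 4)
vs sTL: Colm plays s → (2, 4)
vs sHM: Colm plays s → (2, 4)
vs sHL: Colm plays s → (2, 4)

(3,4) (3,4) (8,7) (8,7) (2,4) (2,4) (2,4) (2,4)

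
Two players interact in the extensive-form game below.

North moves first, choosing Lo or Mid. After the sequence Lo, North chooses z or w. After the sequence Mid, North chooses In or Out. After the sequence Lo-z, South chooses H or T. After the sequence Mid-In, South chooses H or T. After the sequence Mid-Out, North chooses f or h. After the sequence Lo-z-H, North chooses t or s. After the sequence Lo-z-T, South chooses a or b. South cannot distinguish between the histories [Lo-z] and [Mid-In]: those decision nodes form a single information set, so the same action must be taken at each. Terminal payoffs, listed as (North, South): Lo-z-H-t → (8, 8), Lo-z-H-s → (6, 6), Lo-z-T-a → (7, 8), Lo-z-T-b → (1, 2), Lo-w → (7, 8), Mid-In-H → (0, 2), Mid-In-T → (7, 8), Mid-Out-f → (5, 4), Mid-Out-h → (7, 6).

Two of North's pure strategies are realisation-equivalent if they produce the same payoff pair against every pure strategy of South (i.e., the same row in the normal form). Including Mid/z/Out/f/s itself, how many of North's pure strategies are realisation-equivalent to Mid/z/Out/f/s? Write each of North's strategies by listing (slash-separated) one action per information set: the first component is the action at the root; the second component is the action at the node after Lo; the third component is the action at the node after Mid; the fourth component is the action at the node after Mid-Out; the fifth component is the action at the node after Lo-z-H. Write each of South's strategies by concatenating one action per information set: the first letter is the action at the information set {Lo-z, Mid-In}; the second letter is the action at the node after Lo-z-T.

4

Row for Mid/z/Out/f/s (columns Ha, Hb, Ta, Tb): (5,4) (5,4) (5,4) (5,4).
Under Mid/z/Out/f/s, North's choice at the node after Lo and at the node after Lo-z-H can never be reached regardless of what South does, so varying those choices leaves every outcome unchanged.
Holding the reachable choices fixed and varying the unreachable ones freely already gives 2 × 2 = 4 equivalent strategies.
No other strategy reproduces this row, so those 4 are the full class: Mid/z/Out/f/t, Mid/z/Out/f/s, Mid/w/Out/f/t, Mid/w/Out/f/s.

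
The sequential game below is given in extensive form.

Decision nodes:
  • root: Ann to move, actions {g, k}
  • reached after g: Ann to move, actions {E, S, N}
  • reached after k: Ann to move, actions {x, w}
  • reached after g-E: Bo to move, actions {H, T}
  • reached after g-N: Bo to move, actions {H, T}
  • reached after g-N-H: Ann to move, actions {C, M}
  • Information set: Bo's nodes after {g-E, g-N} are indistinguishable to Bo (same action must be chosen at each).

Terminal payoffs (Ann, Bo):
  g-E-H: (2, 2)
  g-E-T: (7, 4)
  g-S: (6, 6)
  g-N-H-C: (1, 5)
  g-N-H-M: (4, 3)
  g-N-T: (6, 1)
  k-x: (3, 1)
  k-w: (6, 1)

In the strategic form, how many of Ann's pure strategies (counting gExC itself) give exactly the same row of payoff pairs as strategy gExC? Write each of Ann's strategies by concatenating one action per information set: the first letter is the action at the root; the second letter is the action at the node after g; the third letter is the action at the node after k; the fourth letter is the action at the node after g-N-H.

Row for gExC (columns H, T): (2,2) (7,4).
Under gExC, Ann's choice at the node after k and at the node after g-N-H can never be reached regardless of what Bo does, so varying those choices leaves every outcome unchanged.
Holding the reachable choices fixed and varying the unreachable ones freely already gives 2 × 2 = 4 equivalent strategies.
No other strategy reproduces this row, so those 4 are the full class: gExC, gExM, gEwC, gEwM.

4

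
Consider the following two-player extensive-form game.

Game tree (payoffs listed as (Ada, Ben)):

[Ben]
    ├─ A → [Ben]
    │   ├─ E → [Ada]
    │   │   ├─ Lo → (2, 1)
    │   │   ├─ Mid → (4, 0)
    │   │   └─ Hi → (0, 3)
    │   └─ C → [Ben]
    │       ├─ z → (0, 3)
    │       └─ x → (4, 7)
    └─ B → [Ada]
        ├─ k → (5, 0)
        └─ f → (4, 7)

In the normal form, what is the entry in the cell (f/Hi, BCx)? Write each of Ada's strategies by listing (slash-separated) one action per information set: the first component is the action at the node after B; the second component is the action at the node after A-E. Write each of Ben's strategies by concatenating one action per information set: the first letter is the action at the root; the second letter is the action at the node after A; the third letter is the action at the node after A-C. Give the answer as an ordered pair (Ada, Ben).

Trace the play path from the root:
  Ben plays B
  Ada plays f at [B]
→ terminal payoff (4, 7).
(Ada's choice at the node after A-E is never reached on this path, so it doesn't affect the outcome.)

(4, 7)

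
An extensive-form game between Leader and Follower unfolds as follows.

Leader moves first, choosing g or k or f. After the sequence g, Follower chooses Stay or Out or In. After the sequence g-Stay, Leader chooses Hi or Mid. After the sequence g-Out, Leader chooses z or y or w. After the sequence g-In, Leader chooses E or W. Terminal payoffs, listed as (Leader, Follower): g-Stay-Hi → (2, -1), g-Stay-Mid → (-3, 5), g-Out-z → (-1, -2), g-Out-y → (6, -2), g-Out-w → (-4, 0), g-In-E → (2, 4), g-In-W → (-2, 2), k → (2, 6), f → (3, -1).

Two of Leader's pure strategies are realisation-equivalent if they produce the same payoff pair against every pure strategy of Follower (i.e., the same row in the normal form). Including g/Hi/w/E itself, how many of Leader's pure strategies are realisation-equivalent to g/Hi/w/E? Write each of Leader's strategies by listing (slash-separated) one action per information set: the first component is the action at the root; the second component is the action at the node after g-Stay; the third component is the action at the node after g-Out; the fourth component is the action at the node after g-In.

Row for g/Hi/w/E (columns Stay, Out, In): (2,-1) (-4,0) (2,4).
Every one of Leader's information sets is on the play path for some reply by Follower when Leader follows g/Hi/w/E.
Changing the action at any of them therefore changes at least one column, so only g/Hi/w/E itself gives this row.

1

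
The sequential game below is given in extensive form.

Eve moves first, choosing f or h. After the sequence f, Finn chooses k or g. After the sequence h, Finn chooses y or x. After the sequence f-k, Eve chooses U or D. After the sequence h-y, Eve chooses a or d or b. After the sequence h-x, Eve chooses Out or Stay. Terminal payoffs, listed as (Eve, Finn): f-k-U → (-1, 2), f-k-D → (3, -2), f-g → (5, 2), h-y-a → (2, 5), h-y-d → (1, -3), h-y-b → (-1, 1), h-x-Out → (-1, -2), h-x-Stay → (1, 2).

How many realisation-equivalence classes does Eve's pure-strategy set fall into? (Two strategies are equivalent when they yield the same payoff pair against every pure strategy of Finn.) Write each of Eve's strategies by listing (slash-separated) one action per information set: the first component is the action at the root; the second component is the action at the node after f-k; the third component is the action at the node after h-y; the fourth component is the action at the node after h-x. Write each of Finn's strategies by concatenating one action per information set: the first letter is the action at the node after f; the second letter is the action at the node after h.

8

Eve has 24 pure strategies: f/U/a/Out, f/U/a/Stay, f/U/d/Out, f/U/d/Stay, f/U/b/Out, f/U/b/Stay, f/D/a/Out, f/D/a/Stay, f/D/d/Out, f/D/d/Stay, f/D/b/Out, f/D/b/Stay, h/U/a/Out, h/U/a/Stay, h/U/d/Out, h/U/d/Stay, h/U/b/Out, h/U/b/Stay, h/D/a/Out, h/D/a/Stay, h/D/d/Out, h/D/d/Stay, h/D/b/Out, h/D/b/Stay. Columns: ky, kx, gy, gx.
{f/U/a/Out, f/U/a/Stay, f/U/d/Out, f/U/d/Stay, f/U/b/Out, f/U/b/Stay} → row (-1,2) (-1,2) (5,2) (5,2)
{f/D/a/Out, f/D/a/Stay, f/D/d/Out, f/D/d/Stay, f/D/b/Out, f/D/b/Stay} → row (3,-2) (3,-2) (5,2) (5,2)
{h/U/a/Out, h/D/a/Out} → row (2,5) (-1,-2) (2,5) (-1,-2)
{h/U/a/Stay, h/D/a/Stay} → row (2,5) (1,2) (2,5) (1,2)
{h/U/d/Out, h/D/d/Out} → row (1,-3) (-1,-2) (1,-3) (-1,-2)
{h/U/d/Stay, h/D/d/Stay} → row (1,-3) (1,2) (1,-3) (1,2)
{h/U/b/Out, h/D/b/Out} → row (-1,1) (-1,-2) (-1,1) (-1,-2)
{h/U/b/Stay, h/D/b/Stay} → row (-1,1) (1,2) (-1,1) (1,2)
That's 8 distinct rows out of 24 strategies.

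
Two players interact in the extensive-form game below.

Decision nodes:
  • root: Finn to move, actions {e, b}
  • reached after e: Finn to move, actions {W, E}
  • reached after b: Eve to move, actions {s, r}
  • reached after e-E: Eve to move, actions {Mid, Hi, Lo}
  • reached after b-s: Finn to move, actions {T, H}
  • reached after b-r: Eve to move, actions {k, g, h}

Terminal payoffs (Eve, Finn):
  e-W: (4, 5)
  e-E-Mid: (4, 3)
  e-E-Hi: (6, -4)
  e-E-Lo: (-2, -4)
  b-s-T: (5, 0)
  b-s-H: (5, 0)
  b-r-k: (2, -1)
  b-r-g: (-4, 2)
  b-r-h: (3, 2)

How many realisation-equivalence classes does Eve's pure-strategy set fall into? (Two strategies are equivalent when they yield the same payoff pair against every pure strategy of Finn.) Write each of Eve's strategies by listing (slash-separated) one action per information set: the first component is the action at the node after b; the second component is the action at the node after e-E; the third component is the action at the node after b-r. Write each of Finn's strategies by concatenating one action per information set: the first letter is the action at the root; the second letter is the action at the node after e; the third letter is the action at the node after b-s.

Eve has 18 pure strategies: s/Mid/k, s/Mid/g, s/Mid/h, s/Hi/k, s/Hi/g, s/Hi/h, s/Lo/k, s/Lo/g, s/Lo/h, r/Mid/k, r/Mid/g, r/Mid/h, r/Hi/k, r/Hi/g, r/Hi/h, r/Lo/k, r/Lo/g, r/Lo/h. Columns: eWT, eWH, eET, eEH, bWT, bWH, bET, bEH.
{s/Mid/k, s/Mid/g, s/Mid/h} → row (4,5) (4,5) (4,3) (4,3) (5,0) (5,0) (5,0) (5,0)
{s/Hi/k, s/Hi/g, s/Hi/h} → row (4,5) (4,5) (6,-4) (6,-4) (5,0) (5,0) (5,0) (5,0)
{s/Lo/k, s/Lo/g, s/Lo/h} → row (4,5) (4,5) (-2,-4) (-2,-4) (5,0) (5,0) (5,0) (5,0)
{r/Mid/k} → row (4,5) (4,5) (4,3) (4,3) (2,-1) (2,-1) (2,-1) (2,-1)
{r/Mid/g} → row (4,5) (4,5) (4,3) (4,3) (-4,2) (-4,2) (-4,2) (-4,2)
{r/Mid/h} → row (4,5) (4,5) (4,3) (4,3) (3,2) (3,2) (3,2) (3,2)
{r/Hi/k} → row (4,5) (4,5) (6,-4) (6,-4) (2,-1) (2,-1) (2,-1) (2,-1)
{r/Hi/g} → row (4,5) (4,5) (6,-4) (6,-4) (-4,2) (-4,2) (-4,2) (-4,2)
{r/Hi/h} → row (4,5) (4,5) (6,-4) (6,-4) (3,2) (3,2) (3,2) (3,2)
{r/Lo/k} → row (4,5) (4,5) (-2,-4) (-2,-4) (2,-1) (2,-1) (2,-1) (2,-1)
{r/Lo/g} → row (4,5) (4,5) (-2,-4) (-2,-4) (-4,2) (-4,2) (-4,2) (-4,2)
{r/Lo/h} → row (4,5) (4,5) (-2,-4) (-2,-4) (3,2) (3,2) (3,2) (3,2)
That's 12 distinct rows out of 18 strategies.

12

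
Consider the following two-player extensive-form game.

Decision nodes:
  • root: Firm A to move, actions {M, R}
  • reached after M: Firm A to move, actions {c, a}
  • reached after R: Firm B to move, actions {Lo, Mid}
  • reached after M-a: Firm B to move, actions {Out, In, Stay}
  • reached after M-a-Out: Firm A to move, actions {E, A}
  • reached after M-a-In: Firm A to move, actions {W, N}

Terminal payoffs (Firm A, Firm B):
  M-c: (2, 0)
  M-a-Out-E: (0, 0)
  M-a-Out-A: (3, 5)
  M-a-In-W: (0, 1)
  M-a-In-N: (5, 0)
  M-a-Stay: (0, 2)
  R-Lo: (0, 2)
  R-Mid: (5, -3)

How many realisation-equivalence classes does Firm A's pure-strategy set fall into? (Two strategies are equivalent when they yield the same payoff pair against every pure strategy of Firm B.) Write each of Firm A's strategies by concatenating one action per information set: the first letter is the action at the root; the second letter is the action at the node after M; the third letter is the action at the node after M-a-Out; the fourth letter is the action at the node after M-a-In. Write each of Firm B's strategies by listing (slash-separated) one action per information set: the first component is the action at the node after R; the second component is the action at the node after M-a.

6

Firm A has 16 pure strategies: McEW, McEN, McAW, McAN, MaEW, MaEN, MaAW, MaAN, RcEW, RcEN, RcAW, RcAN, RaEW, RaEN, RaAW, RaAN. Columns: Lo/Out, Lo/In, Lo/Stay, Mid/Out, Mid/In, Mid/Stay.
{McEW, McEN, McAW, McAN} → row (2,0) (2,0) (2,0) (2,0) (2,0) (2,0)
{MaEW} → row (0,0) (0,1) (0,2) (0,0) (0,1) (0,2)
{MaEN} → row (0,0) (5,0) (0,2) (0,0) (5,0) (0,2)
{MaAW} → row (3,5) (0,1) (0,2) (3,5) (0,1) (0,2)
{MaAN} → row (3,5) (5,0) (0,2) (3,5) (5,0) (0,2)
{RcEW, RcEN, RcAW, RcAN, RaEW, RaEN, RaAW, RaAN} → row (0,2) (0,2) (0,2) (5,-3) (5,-3) (5,-3)
That's 6 distinct rows out of 16 strategies.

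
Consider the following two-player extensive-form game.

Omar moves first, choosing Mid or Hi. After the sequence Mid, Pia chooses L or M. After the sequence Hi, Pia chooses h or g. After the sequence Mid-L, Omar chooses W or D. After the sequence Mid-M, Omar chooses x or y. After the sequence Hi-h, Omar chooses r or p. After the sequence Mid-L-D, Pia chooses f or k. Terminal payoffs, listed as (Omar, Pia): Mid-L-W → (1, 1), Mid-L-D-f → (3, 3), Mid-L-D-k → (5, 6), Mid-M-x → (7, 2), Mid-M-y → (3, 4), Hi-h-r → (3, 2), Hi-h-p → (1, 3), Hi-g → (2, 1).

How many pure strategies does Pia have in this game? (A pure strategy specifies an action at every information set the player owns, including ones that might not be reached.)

Pia owns the node after Mid with actions {L, M} — two choices.
Pia owns the node after Hi with actions {h, g} — two choices.
Pia owns the node after Mid-L-D with actions {f, k} — two choices.
A pure strategy fixes one action at each information set independently, so the count is the product 2 × 2 × 2 = 8.

8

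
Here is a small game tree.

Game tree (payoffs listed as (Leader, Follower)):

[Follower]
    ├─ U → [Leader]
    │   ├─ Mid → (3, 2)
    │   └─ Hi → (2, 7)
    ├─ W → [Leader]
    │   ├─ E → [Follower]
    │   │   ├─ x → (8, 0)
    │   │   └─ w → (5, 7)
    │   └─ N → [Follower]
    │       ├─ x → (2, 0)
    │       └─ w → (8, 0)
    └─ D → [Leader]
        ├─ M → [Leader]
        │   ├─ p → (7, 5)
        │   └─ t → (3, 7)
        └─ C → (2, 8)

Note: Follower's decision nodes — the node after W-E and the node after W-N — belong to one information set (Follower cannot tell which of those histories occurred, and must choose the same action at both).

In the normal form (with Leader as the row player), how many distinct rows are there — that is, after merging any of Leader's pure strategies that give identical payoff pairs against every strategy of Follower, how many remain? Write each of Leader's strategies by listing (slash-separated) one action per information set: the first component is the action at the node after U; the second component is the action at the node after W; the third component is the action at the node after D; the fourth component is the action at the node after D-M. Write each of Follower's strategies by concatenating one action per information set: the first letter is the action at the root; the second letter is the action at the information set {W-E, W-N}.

Leader has 16 pure strategies: Mid/E/M/p, Mid/E/M/t, Mid/E/C/p, Mid/E/C/t, Mid/N/M/p, Mid/N/M/t, Mid/N/C/p, Mid/N/C/t, Hi/E/M/p, Hi/E/M/t, Hi/E/C/p, Hi/E/C/t, Hi/N/M/p, Hi/N/M/t, Hi/N/C/p, Hi/N/C/t. Columns: Ux, Uw, Wx, Ww, Dx, Dw.
{Mid/E/M/p} → row (3,2) (3,2) (8,0) (5,7) (7,5) (7,5)
{Mid/E/M/t} → row (3,2) (3,2) (8,0) (5,7) (3,7) (3,7)
{Mid/E/C/p, Mid/E/C/t} → row (3,2) (3,2) (8,0) (5,7) (2,8) (2,8)
{Mid/N/M/p} → row (3,2) (3,2) (2,0) (8,0) (7,5) (7,5)
{Mid/N/M/t} → row (3,2) (3,2) (2,0) (8,0) (3,7) (3,7)
{Mid/N/C/p, Mid/N/C/t} → row (3,2) (3,2) (2,0) (8,0) (2,8) (2,8)
{Hi/E/M/p} → row (2,7) (2,7) (8,0) (5,7) (7,5) (7,5)
{Hi/E/M/t} → row (2,7) (2,7) (8,0) (5,7) (3,7) (3,7)
{Hi/E/C/p, Hi/E/C/t} → row (2,7) (2,7) (8,0) (5,7) (2,8) (2,8)
{Hi/N/M/p} → row (2,7) (2,7) (2,0) (8,0) (7,5) (7,5)
{Hi/N/M/t} → row (2,7) (2,7) (2,0) (8,0) (3,7) (3,7)
{Hi/N/C/p, Hi/N/C/t} → row (2,7) (2,7) (2,0) (8,0) (2,8) (2,8)
That's 12 distinct rows out of 16 strategies.

12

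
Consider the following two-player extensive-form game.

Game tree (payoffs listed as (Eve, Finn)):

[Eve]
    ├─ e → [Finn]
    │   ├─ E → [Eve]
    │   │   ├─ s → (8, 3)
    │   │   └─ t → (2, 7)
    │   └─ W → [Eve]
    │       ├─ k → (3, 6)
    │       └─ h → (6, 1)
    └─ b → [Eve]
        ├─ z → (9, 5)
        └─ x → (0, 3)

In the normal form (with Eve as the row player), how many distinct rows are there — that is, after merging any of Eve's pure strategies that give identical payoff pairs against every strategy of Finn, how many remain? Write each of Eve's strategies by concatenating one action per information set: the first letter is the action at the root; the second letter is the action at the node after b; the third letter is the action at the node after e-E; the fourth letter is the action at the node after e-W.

6

Eve has 16 pure strategies: ezsk, ezsh, eztk, ezth, exsk, exsh, extk, exth, bzsk, bzsh, bztk, bzth, bxsk, bxsh, bxtk, bxth. Columns: E, W.
{ezsk, exsk} → row (8,3) (3,6)
{ezsh, exsh} → row (8,3) (6,1)
{eztk, extk} → row (2,7) (3,6)
{ezth, exth} → row (2,7) (6,1)
{bzsk, bzsh, bztk, bzth} → row (9,5) (9,5)
{bxsk, bxsh, bxtk, bxth} → row (0,3) (0,3)
That's 6 distinct rows out of 16 strategies.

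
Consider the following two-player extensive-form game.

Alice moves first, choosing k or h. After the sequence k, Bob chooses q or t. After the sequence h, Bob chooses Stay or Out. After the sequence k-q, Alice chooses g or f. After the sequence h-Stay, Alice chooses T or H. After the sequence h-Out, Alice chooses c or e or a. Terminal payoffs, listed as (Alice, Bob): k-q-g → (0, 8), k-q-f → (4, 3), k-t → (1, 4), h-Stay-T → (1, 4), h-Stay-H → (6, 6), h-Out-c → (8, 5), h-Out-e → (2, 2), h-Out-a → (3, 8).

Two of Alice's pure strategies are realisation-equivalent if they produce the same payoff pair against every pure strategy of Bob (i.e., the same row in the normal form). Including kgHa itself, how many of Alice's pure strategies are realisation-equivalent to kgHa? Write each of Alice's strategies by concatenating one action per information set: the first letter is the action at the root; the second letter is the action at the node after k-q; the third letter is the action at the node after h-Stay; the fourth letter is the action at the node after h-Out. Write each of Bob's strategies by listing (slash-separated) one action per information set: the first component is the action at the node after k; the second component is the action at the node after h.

6

Row for kgHa (columns q/Stay, q/Out, t/Stay, t/Out): (0,8) (0,8) (1,4) (1,4).
Under kgHa, Alice's choice at the node after h-Stay and at the node after h-Out can never be reached regardless of what Bob does, so varying those choices leaves every outcome unchanged.
Holding the reachable choices fixed and varying the unreachable ones freely already gives 2 × 3 = 6 equivalent strategies.
No other strategy reproduces this row, so those 6 are the full class: kgTc, kgTe, kgTa, kgHc, kgHe, kgHa.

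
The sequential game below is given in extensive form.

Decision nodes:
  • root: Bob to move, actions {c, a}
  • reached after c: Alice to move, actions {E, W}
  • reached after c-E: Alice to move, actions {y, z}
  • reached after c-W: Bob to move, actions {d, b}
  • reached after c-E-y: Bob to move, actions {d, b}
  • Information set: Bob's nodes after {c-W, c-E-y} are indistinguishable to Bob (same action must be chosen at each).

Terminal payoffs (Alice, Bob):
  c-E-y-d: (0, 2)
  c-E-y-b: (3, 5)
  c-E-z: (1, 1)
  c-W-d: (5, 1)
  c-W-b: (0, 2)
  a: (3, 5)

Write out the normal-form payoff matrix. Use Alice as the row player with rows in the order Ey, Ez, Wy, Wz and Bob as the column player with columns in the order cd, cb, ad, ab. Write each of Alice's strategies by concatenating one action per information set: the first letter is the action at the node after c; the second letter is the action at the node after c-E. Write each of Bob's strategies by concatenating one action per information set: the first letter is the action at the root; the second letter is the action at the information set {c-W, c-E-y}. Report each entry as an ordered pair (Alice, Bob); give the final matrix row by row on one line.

           cd       cb       ad       ab
  Ey    (0,2)    (3,5)    (3,5)    (3,5)
  Ez    (1,1)    (1,1)    (3,5)    (3,5)
  Wy    (5,1)    (0,2)    (3,5)    (3,5)
  Wz    (5,1)    (0,2)    (3,5)    (3,5)

Ey: (0,2) (3,5) (3,5) (3,5) | Ez: (1,1) (1,1) (3,5) (3,5) | Wy: (5,1) (0,2) (3,5) (3,5) | Wz: (5,1) (0,2) (3,5) (3,5)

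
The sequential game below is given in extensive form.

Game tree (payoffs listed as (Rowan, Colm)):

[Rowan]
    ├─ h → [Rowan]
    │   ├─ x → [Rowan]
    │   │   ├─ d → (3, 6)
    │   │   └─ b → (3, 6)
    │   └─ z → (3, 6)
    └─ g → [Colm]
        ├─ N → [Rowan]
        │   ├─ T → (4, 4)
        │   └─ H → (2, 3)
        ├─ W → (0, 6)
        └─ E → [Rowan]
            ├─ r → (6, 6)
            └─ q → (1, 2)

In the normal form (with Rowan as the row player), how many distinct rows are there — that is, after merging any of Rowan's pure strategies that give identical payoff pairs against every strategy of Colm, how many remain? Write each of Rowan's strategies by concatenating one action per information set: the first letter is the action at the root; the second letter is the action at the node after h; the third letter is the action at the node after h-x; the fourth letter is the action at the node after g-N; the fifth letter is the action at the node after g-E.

Rowan has 32 pure strategies: hxdTr, hxdTq, hxdHr, hxdHq, hxbTr, hxbTq, hxbHr, hxbHq, hzdTr, hzdTq, hzdHr, hzdHq, hzbTr, hzbTq, hzbHr, hzbHq, gxdTr, gxdTq, gxdHr, gxdHq, gxbTr, gxbTq, gxbHr, gxbHq, gzdTr, gzdTq, gzdHr, gzdHq, gzbTr, gzbTq, gzbHr, gzbHq. Columns: N, W, E.
{hxdTr, hxdTq, hxdHr, hxdHq, hxbTr, hxbTq, hxbHr, hxbHq, hzdTr, hzdTq, hzdHr, hzdHq, hzbTr, hzbTq, hzbHr, hzbHq} → row (3,6) (3,6) (3,6)
{gxdTr, gxbTr, gzdTr, gzbTr} → row (4,4) (0,6) (6,6)
{gxdTq, gxbTq, gzdTq, gzbTq} → row (4,4) (0,6) (1,2)
{gxdHr, gxbHr, gzdHr, gzbHr} → row (2,3) (0,6) (6,6)
{gxdHq, gxbHq, gzdHq, gzbHq} → row (2,3) (0,6) (1,2)
That's 5 distinct rows out of 32 strategies.

5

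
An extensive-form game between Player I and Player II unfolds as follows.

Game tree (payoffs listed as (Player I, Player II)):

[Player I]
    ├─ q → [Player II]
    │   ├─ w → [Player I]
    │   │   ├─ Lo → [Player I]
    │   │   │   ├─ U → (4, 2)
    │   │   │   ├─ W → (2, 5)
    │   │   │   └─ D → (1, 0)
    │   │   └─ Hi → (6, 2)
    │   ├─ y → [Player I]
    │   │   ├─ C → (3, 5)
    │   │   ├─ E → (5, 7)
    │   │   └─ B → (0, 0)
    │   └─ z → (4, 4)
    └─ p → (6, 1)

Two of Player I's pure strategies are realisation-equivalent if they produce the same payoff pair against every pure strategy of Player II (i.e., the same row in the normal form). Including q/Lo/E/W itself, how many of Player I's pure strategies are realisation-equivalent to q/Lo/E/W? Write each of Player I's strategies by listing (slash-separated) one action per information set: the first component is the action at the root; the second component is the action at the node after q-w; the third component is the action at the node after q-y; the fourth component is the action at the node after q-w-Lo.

Row for q/Lo/E/W (columns w, y, z): (2,5) (5,7) (4,4).
Every one of Player I's information sets is on the play path for some reply by Player II when Player I follows q/Lo/E/W.
Changing the action at any of them therefore changes at least one column, so only q/Lo/E/W itself gives this row.

1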